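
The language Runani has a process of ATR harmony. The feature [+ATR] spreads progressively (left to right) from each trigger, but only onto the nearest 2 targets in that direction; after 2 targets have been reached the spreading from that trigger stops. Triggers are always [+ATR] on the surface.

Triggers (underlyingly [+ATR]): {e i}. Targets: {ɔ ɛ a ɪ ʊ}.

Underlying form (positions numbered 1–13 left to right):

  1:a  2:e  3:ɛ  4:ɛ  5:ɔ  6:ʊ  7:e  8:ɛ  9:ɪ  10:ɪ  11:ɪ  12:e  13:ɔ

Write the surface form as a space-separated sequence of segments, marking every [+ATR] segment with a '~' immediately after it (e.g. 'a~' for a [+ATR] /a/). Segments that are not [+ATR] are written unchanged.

From /e/ at 2 rightward: 3 /ɛ/ → [+ATR]; 4 /ɛ/ → [+ATR]; bound reached.
From /e/ at 7 rightward: 8 /ɛ/ → [+ATR]; 9 /ɪ/ → [+ATR]; bound reached.
From /e/ at 12 rightward: 13 /ɔ/ → [+ATR]; word edge.
Targets with no active source: positions 1 5 6 10 11 stay [-ATR].
[+ATR] positions on the surface: 2 3 4 7 8 9 12 13.

a e~ ɛ~ ɛ~ ɔ ʊ e~ ɛ~ ɪ~ ɪ ɪ e~ ɔ~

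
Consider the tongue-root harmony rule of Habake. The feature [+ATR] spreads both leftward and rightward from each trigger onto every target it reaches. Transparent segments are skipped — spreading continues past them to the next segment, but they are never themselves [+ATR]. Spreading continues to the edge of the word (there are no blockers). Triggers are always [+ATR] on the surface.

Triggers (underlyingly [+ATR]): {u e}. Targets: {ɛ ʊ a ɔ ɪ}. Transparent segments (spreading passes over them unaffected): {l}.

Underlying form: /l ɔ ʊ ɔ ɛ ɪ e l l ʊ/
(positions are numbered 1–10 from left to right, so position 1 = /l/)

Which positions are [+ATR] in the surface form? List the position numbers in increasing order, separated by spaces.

2 3 4 5 6 7 10

From /e/ at 7 rightward: 8 /l/ transparent; 9 /l/ transparent; 10 /ʊ/ → [+ATR]; word edge.
From /e/ at 7 leftward: 6 /ɪ/ → [+ATR]; 5 /ɛ/ → [+ATR]; 4 /ɔ/ → [+ATR]; 3 /ʊ/ → [+ATR]; 2 /ɔ/ → [+ATR]; 1 /l/ transparent; word edge.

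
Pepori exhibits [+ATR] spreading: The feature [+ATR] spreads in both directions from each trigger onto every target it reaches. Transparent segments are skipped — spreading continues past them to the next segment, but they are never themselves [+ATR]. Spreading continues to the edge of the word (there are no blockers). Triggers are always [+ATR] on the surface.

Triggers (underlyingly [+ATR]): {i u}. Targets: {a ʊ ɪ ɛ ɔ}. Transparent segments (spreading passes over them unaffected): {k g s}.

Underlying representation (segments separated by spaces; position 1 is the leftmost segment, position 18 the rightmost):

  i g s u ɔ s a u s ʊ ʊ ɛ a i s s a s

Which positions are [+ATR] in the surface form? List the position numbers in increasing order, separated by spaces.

1 4 5 7 8 10 11 12 13 14 17

From /i/ at 1 rightward: 2 /g/ transparent; 3 /s/ transparent; 4 /u/ is itself a trigger — this domain ends here.
From /i/ at 1 leftward: word edge.
From /u/ at 4 rightward: 5 /ɔ/ → [+ATR]; 6 /s/ transparent; 7 /a/ → [+ATR]; 8 /u/ is itself a trigger — this domain ends here.
From /u/ at 4 leftward: 3 /s/ transparent; 2 /g/ transparent; 1 /i/ is itself a trigger — this domain ends here.
From /u/ at 8 rightward: 9 /s/ transparent; 10 /ʊ/ → [+ATR]; 11 /ʊ/ → [+ATR]; 12 /ɛ/ → [+ATR]; 13 /a/ → [+ATR]; 14 /i/ is itself a trigger — this domain ends here.
From /u/ at 8 leftward: 7 /a/ → [+ATR]; 6 /s/ transparent; 5 /ɔ/ → [+ATR]; 4 /u/ is itself a trigger — this domain ends here.
From /i/ at 14 rightward: 15 /s/ transparent; 16 /s/ transparent; 17 /a/ → [+ATR]; 18 /s/ transparent; word edge.
From /i/ at 14 leftward: 13 /a/ → [+ATR]; 12 /ɛ/ → [+ATR]; 11 /ʊ/ → [+ATR]; 10 /ʊ/ → [+ATR]; 9 /s/ transparent; 8 /u/ is itself a trigger — this domain ends here.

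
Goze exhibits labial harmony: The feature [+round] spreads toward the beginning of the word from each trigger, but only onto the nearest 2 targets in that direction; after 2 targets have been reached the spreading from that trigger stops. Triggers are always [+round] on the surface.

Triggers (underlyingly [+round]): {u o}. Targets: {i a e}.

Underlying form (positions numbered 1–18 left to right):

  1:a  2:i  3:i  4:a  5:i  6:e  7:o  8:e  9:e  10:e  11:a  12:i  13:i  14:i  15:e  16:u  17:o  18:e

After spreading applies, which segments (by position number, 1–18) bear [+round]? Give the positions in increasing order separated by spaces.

5 6 7 14 15 16 17

From /o/ at 7 leftward: 6 /e/ → [+round]; 5 /i/ → [+round]; bound reached.
From /u/ at 16 leftward: 15 /e/ → [+round]; 14 /i/ → [+round]; bound reached.
From /o/ at 17 leftward: 16 /u/ is itself a trigger — this domain ends here.
Targets with no active source: positions 1 2 3 4 8 9 10 11 12 13 18 stay [-round].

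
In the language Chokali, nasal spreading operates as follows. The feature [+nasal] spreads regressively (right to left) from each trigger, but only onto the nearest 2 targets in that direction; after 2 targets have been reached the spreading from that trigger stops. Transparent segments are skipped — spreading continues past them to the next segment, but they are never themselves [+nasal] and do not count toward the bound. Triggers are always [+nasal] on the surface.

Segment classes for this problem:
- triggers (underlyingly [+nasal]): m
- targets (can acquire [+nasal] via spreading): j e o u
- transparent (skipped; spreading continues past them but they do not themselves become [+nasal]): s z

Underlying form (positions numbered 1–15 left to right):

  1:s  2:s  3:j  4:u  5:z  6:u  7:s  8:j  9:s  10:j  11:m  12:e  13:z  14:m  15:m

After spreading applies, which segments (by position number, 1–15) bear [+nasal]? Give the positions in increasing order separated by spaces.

8 10 11 12 14 15

From /m/ at 11 leftward: 10 /j/ → [+nasal]; 9 /s/ transparent; 8 /j/ → [+nasal]; bound reached.
From /m/ at 14 leftward: 13 /z/ transparent; 12 /e/ → [+nasal]; 11 /m/ is itself a trigger — this domain ends here.
From /m/ at 15 leftward: 14 /m/ is itself a trigger — this domain ends here.
Targets with no active source: positions 3 4 6 stay [-nasal].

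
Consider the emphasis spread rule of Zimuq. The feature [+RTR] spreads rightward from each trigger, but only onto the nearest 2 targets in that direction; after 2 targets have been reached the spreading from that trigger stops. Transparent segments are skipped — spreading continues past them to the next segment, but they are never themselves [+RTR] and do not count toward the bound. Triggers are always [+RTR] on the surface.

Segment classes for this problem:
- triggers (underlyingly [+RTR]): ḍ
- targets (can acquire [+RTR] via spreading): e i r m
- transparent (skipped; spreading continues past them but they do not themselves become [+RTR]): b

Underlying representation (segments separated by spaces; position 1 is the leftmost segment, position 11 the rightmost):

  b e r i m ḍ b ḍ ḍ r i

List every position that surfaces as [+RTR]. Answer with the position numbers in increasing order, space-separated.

6 8 9 10 11

From /ḍ/ at 6 rightward: 7 /b/ transparent; 8 /ḍ/ is itself a trigger — this domain ends here.
From /ḍ/ at 8 rightward: 9 /ḍ/ is itself a trigger — this domain ends here.
From /ḍ/ at 9 rightward: 10 /r/ → [+RTR]; 11 /i/ → [+RTR]; bound reached.
Targets with no active source: positions 2 3 4 5 stay [-emphatic].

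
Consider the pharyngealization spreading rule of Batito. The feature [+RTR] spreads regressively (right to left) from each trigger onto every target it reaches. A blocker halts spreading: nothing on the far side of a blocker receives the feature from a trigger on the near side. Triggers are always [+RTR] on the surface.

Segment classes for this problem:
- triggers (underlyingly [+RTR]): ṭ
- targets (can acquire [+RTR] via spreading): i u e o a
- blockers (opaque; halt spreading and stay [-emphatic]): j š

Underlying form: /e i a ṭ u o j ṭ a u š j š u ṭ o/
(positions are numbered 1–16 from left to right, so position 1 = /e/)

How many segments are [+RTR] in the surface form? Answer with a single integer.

From /ṭ/ at 4 leftward: 3 /a/ → [+RTR]; 2 /i/ → [+RTR]; 1 /e/ → [+RTR]; word edge.
From /ṭ/ at 8 leftward: 7 /j/ blocks.
From /ṭ/ at 15 leftward: 14 /u/ → [+RTR]; 13 /š/ blocks.
Targets with no active source: positions 5 6 9 10 16 stay [-emphatic].
[+RTR] positions on the surface: 1 2 3 4 8 14 15.

7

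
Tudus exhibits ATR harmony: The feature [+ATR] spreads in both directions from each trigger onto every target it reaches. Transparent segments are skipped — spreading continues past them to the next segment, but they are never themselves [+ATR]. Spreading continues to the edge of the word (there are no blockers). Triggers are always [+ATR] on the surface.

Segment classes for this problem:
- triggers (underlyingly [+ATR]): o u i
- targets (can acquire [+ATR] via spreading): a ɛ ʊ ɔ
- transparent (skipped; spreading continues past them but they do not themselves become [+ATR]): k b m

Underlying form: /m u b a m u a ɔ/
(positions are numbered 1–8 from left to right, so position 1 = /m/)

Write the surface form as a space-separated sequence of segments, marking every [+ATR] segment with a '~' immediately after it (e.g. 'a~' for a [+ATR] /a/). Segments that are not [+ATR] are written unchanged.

m u~ b a~ m u~ a~ ɔ~

From /u/ at 2 rightward: 3 /b/ transparent; 4 /a/ → [+ATR]; 5 /m/ transparent; 6 /u/ is itself a trigger — this domain ends here.
From /u/ at 2 leftward: 1 /m/ transparent; word edge.
From /u/ at 6 rightward: 7 /a/ → [+ATR]; 8 /ɔ/ → [+ATR]; word edge.
From /u/ at 6 leftward: 5 /m/ transparent; 4 /a/ → [+ATR]; 3 /b/ transparent; 2 /u/ is itself a trigger — this domain ends here.
[+ATR] positions on the surface: 2 4 6 7 8.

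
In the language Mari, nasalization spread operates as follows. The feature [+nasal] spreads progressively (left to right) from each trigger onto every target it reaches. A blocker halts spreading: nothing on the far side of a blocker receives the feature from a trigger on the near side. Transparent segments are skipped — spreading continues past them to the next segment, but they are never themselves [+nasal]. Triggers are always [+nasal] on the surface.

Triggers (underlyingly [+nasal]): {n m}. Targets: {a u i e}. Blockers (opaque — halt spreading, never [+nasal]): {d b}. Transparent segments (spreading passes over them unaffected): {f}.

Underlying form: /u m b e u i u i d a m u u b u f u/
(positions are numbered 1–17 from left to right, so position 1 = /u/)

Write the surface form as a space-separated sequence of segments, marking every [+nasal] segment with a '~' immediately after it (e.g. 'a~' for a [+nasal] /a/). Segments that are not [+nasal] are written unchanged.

u m~ b e u i u i d a m~ u~ u~ b u f u

From /m/ at 2 rightward: 3 /b/ blocks.
From /m/ at 11 rightward: 12 /u/ → [+nasal]; 13 /u/ → [+nasal]; 14 /b/ blocks.
Targets with no active source: positions 1 4 5 6 7 8 10 15 17 stay [-nasal].
[+nasal] positions on the surface: 2 11 12 13.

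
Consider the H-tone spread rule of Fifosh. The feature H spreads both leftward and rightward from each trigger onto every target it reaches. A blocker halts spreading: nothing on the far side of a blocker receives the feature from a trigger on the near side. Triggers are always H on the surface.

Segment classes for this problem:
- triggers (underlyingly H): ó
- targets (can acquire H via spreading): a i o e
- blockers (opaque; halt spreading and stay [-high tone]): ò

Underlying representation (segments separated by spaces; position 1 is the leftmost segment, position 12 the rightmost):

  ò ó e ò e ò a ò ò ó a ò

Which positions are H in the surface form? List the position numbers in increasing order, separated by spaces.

2 3 10 11

From /ó/ at 2 rightward: 3 /e/ → H; 4 /ò/ blocks.
From /ó/ at 2 leftward: 1 /ò/ blocks.
From /ó/ at 10 rightward: 11 /a/ → H; 12 /ò/ blocks.
From /ó/ at 10 leftward: 9 /ò/ blocks.
Targets with no active source: positions 5 7 stay [-high tone].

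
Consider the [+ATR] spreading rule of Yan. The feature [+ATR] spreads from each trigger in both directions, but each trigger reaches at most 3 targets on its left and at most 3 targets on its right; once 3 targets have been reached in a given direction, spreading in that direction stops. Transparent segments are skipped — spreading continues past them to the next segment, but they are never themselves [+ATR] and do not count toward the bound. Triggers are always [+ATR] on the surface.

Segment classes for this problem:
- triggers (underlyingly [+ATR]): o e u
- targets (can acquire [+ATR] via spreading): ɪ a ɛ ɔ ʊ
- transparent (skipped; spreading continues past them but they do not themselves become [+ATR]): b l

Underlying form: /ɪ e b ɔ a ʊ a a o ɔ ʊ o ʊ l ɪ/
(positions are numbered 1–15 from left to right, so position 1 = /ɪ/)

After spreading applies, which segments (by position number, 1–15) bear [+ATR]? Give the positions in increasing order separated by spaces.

From /e/ at 2 rightward: 3 /b/ transparent; 4 /ɔ/ → [+ATR]; 5 /a/ → [+ATR]; 6 /ʊ/ → [+ATR]; bound reached.
From /e/ at 2 leftward: 1 /ɪ/ → [+ATR]; word edge.
From /o/ at 9 rightward: 10 /ɔ/ → [+ATR]; 11 /ʊ/ → [+ATR]; 12 /o/ is itself a trigger — this domain ends here.
From /o/ at 9 leftward: 8 /a/ → [+ATR]; 7 /a/ → [+ATR]; 6 /ʊ/ → [+ATR]; bound reached.
From /o/ at 12 rightward: 13 /ʊ/ → [+ATR]; 14 /l/ transparent; 15 /ɪ/ → [+ATR]; word edge.
From /o/ at 12 leftward: 11 /ʊ/ → [+ATR]; 10 /ɔ/ → [+ATR]; 9 /o/ is itself a trigger — this domain ends here.

1 2 4 5 6 7 8 9 10 11 12 13 15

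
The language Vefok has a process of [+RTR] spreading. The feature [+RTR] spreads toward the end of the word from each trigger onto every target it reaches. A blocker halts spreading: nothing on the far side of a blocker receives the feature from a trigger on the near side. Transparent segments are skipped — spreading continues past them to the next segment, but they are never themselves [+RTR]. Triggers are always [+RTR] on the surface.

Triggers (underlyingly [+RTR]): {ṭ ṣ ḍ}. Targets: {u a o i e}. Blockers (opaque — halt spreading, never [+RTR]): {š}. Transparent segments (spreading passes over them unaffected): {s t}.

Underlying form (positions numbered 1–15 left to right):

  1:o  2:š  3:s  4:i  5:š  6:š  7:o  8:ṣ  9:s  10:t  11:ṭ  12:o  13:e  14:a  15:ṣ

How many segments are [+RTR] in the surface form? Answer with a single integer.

From /ṣ/ at 8 rightward: 9 /s/ transparent; 10 /t/ transparent; 11 /ṭ/ is itself a trigger — this domain ends here.
From /ṭ/ at 11 rightward: 12 /o/ → [+RTR]; 13 /e/ → [+RTR]; 14 /a/ → [+RTR]; 15 /ṣ/ is itself a trigger — this domain ends here.
From /ṣ/ at 15 rightward: word edge.
Targets with no active source: positions 1 4 7 stay [-emphatic].
[+RTR] positions on the surface: 8 11 12 13 14 15.

6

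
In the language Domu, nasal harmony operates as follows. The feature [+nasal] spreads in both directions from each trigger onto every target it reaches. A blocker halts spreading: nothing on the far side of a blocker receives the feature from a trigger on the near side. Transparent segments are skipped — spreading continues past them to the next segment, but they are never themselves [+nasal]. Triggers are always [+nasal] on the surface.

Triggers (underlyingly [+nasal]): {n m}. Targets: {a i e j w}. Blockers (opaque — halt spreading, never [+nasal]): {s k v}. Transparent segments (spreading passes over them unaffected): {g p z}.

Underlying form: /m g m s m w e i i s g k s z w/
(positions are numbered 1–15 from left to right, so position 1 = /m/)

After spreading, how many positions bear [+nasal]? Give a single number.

From /m/ at 1 rightward: 2 /g/ transparent; 3 /m/ is itself a trigger — this domain ends here.
From /m/ at 1 leftward: word edge.
From /m/ at 3 rightward: 4 /s/ blocks.
From /m/ at 3 leftward: 2 /g/ transparent; 1 /m/ is itself a trigger — this domain ends here.
From /m/ at 5 rightward: 6 /w/ → [+nasal]; 7 /e/ → [+nasal]; 8 /i/ → [+nasal]; 9 /i/ → [+nasal]; 10 /s/ blocks.
From /m/ at 5 leftward: 4 /s/ blocks.
Target with no active source: position 15 stays [-nasal].
[+nasal] positions on the surface: 1 3 5 6 7 8 9.

7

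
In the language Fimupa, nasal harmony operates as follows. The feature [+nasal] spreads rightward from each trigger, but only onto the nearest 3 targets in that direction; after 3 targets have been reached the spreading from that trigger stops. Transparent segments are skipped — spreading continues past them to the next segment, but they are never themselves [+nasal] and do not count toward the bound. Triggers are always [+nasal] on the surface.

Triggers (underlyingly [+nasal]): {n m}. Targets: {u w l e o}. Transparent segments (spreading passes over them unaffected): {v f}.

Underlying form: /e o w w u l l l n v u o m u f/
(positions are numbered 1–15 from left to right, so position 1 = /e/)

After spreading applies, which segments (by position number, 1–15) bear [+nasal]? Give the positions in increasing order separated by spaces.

9 11 12 13 14

From /n/ at 9 rightward: 10 /v/ transparent; 11 /u/ → [+nasal]; 12 /o/ → [+nasal]; 13 /m/ is itself a trigger — this domain ends here.
From /m/ at 13 rightward: 14 /u/ → [+nasal]; 15 /f/ transparent; word edge.
Targets with no active source: positions 1 2 3 4 5 6 7 8 stay [-nasal].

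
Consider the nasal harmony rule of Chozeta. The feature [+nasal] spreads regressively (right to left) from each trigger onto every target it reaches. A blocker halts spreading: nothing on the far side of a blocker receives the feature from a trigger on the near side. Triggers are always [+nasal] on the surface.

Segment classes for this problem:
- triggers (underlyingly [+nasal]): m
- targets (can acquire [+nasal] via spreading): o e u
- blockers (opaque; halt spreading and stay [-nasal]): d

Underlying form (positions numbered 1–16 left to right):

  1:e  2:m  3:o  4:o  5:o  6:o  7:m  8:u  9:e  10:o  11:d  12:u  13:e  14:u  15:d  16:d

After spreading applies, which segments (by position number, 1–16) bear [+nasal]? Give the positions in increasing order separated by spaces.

From /m/ at 2 leftward: 1 /e/ → [+nasal]; word edge.
From /m/ at 7 leftward: 6 /o/ → [+nasal]; 5 /o/ → [+nasal]; 4 /o/ → [+nasal]; 3 /o/ → [+nasal]; 2 /m/ is itself a trigger — this domain ends here.
Targets with no active source: positions 8 9 10 12 13 14 stay [-nasal].

1 2 3 4 5 6 7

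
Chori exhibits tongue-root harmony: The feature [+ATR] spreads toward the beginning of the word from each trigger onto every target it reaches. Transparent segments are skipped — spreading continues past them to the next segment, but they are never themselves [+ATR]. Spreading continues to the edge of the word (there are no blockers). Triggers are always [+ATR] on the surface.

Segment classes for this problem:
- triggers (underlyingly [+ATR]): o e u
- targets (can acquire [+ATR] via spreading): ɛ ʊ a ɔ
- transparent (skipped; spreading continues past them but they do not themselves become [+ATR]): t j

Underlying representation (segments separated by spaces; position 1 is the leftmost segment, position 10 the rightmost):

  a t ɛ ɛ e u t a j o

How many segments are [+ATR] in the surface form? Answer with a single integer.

7

From /e/ at 5 leftward: 4 /ɛ/ → [+ATR]; 3 /ɛ/ → [+ATR]; 2 /t/ transparent; 1 /a/ → [+ATR]; word edge.
From /u/ at 6 leftward: 5 /e/ is itself a trigger — this domain ends here.
From /o/ at 10 leftward: 9 /j/ transparent; 8 /a/ → [+ATR]; 7 /t/ transparent; 6 /u/ is itself a trigger — this domain ends here.
[+ATR] positions on the surface: 1 3 4 5 6 8 10.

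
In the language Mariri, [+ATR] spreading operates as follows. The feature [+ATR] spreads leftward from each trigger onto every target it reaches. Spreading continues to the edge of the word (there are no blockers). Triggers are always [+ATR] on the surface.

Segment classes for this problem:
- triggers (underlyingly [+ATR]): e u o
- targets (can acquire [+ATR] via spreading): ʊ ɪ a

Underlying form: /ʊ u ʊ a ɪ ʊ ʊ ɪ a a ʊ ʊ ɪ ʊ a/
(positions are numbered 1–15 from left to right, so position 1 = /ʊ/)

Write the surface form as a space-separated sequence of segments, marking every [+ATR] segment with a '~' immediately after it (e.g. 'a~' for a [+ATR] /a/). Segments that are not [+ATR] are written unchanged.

From /u/ at 2 leftward: 1 /ʊ/ → [+ATR]; word edge.
Targets with no active source: positions 3 4 5 6 7 8 9 10 11 12 13 14 15 stay [-ATR].
[+ATR] positions on the surface: 1 2.

ʊ~ u~ ʊ a ɪ ʊ ʊ ɪ a a ʊ ʊ ɪ ʊ a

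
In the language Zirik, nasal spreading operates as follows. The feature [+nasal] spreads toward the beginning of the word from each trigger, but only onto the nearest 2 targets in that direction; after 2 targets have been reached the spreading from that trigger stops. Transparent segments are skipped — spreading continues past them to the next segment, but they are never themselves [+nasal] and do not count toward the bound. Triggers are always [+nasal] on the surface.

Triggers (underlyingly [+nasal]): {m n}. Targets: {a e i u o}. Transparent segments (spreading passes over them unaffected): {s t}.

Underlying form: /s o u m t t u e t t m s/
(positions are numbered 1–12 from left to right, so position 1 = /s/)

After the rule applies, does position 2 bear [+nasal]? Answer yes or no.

yes

From /m/ at 4 leftward: 3 /u/ → [+nasal]; 2 /o/ → [+nasal]; bound reached.
From /m/ at 11 leftward: 10 /t/ transparent; 9 /t/ transparent; 8 /e/ → [+nasal]; 7 /u/ → [+nasal]; bound reached.
[+nasal] positions on the surface: 2 3 4 7 8 11.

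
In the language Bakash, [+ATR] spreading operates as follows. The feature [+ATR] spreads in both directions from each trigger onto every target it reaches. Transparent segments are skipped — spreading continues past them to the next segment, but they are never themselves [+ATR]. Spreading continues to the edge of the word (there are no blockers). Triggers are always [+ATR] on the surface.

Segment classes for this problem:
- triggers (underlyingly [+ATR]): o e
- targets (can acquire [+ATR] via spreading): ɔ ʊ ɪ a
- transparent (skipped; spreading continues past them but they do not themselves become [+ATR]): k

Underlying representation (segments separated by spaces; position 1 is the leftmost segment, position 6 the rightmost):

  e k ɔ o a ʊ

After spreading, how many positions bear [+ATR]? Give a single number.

5

From /e/ at 1 rightward: 2 /k/ transparent; 3 /ɔ/ → [+ATR]; 4 /o/ is itself a trigger — this domain ends here.
From /e/ at 1 leftward: word edge.
From /o/ at 4 rightward: 5 /a/ → [+ATR]; 6 /ʊ/ → [+ATR]; word edge.
From /o/ at 4 leftward: 3 /ɔ/ → [+ATR]; 2 /k/ transparent; 1 /e/ is itself a trigger — this domain ends here.
[+ATR] positions on the surface: 1 3 4 5 6.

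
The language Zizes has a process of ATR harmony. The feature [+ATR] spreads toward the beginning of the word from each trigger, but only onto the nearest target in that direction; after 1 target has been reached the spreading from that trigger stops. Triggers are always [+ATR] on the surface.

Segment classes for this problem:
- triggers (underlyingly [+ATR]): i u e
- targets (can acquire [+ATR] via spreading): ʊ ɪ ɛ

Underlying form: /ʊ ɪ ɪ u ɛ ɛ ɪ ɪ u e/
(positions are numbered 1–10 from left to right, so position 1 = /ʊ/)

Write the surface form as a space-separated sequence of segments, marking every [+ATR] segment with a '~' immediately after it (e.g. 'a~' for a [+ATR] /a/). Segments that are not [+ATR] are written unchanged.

From /u/ at 4 leftward: 3 /ɪ/ → [+ATR]; bound reached.
From /u/ at 9 leftward: 8 /ɪ/ → [+ATR]; bound reached.
From /e/ at 10 leftward: 9 /u/ is itself a trigger — this domain ends here.
Targets with no active source: positions 1 2 5 6 7 stay [-ATR].
[+ATR] positions on the surface: 3 4 8 9 10.

ʊ ɪ ɪ~ u~ ɛ ɛ ɪ ɪ~ u~ e~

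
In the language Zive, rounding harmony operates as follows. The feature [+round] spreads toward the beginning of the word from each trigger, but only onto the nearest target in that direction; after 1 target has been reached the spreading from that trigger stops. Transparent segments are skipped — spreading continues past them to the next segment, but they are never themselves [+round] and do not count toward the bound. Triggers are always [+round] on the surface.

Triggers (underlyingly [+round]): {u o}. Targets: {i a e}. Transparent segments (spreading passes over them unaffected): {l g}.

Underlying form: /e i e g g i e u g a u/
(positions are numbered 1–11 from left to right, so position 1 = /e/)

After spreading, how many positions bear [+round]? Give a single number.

4

From /u/ at 8 leftward: 7 /e/ → [+round]; bound reached.
From /u/ at 11 leftward: 10 /a/ → [+round]; bound reached.
Targets with no active source: positions 1 2 3 6 stay [-round].
[+round] positions on the surface: 7 8 10 11.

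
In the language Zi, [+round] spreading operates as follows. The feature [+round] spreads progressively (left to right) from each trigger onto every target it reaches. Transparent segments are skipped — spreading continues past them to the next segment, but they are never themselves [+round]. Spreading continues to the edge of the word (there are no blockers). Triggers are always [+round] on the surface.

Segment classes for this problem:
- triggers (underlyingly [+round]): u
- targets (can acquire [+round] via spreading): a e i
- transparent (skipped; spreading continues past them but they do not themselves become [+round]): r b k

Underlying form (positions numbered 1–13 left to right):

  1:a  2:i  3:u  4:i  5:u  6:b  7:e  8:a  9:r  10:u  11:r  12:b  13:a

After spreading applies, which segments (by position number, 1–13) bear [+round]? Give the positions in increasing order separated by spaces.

3 4 5 7 8 10 13

From /u/ at 3 rightward: 4 /i/ → [+round]; 5 /u/ is itself a trigger — this domain ends here.
From /u/ at 5 rightward: 6 /b/ transparent; 7 /e/ → [+round]; 8 /a/ → [+round]; 9 /r/ transparent; 10 /u/ is itself a trigger — this domain ends here.
From /u/ at 10 rightward: 11 /r/ transparent; 12 /b/ transparent; 13 /a/ → [+round]; word edge.
Targets with no active source: positions 1 2 stay [-round].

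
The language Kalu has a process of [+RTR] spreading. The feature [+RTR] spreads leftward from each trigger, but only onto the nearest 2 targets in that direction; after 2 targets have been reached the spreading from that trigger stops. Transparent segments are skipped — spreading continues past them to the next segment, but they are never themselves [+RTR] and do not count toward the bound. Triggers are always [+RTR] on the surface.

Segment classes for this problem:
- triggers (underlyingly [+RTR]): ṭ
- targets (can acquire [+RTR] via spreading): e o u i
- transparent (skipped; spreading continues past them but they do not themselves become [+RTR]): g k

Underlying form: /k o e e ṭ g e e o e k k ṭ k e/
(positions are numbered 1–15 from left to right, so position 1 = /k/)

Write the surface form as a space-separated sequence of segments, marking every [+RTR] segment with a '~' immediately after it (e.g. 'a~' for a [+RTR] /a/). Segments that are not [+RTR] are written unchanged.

From /ṭ/ at 5 leftward: 4 /e/ → [+RTR]; 3 /e/ → [+RTR]; bound reached.
From /ṭ/ at 13 leftward: 12 /k/ transparent; 11 /k/ transparent; 10 /e/ → [+RTR]; 9 /o/ → [+RTR]; bound reached.
Targets with no active source: positions 2 7 8 15 stay [-emphatic].
[+RTR] positions on the surface: 3 4 5 9 10 13.

k o e~ e~ ṭ~ g e e o~ e~ k k ṭ~ k e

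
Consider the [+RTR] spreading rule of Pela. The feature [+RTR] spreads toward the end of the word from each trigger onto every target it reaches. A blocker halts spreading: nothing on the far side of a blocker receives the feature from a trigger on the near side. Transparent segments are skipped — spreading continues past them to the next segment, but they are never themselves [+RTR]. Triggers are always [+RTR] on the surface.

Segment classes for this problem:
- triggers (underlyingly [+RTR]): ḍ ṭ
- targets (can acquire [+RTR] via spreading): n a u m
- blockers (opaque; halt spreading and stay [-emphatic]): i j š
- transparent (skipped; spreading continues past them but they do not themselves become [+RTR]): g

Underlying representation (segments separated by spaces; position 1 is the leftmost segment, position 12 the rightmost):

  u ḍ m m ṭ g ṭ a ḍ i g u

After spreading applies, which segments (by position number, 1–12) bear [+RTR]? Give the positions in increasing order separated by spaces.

2 3 4 5 7 8 9

From /ḍ/ at 2 rightward: 3 /m/ → [+RTR]; 4 /m/ → [+RTR]; 5 /ṭ/ is itself a trigger — this domain ends here.
From /ṭ/ at 5 rightward: 6 /g/ transparent; 7 /ṭ/ is itself a trigger — this domain ends here.
From /ṭ/ at 7 rightward: 8 /a/ → [+RTR]; 9 /ḍ/ is itself a trigger — this domain ends here.
From /ḍ/ at 9 rightward: 10 /i/ blocks.
Targets with no active source: positions 1 12 stay [-emphatic].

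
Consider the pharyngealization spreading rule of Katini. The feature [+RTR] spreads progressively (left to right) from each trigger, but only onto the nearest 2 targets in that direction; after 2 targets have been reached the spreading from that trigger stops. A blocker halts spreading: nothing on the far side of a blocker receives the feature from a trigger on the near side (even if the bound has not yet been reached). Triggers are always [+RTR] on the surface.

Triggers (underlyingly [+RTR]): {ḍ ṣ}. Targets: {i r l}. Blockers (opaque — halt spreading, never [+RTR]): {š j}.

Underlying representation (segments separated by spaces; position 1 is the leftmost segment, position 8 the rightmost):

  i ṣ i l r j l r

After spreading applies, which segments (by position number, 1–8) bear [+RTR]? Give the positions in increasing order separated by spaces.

From /ṣ/ at 2 rightward: 3 /i/ → [+RTR]; 4 /l/ → [+RTR]; bound reached.
Targets with no active source: positions 1 5 7 8 stay [-emphatic].

2 3 4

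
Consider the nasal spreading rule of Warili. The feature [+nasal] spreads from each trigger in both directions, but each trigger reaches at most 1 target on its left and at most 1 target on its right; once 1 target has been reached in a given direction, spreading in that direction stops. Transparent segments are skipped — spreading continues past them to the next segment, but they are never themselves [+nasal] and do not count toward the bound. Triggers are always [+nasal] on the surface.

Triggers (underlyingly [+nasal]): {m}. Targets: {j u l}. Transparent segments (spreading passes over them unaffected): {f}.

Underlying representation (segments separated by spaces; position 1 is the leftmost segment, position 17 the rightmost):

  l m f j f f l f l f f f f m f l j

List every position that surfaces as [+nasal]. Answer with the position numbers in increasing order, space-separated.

1 2 4 9 14 16

From /m/ at 2 rightward: 3 /f/ transparent; 4 /j/ → [+nasal]; bound reached.
From /m/ at 2 leftward: 1 /l/ → [+nasal]; bound reached.
From /m/ at 14 rightward: 15 /f/ transparent; 16 /l/ → [+nasal]; bound reached.
From /m/ at 14 leftward: 13 /f/ transparent; 12 /f/ transparent; 11 /f/ transparent; 10 /f/ transparent; 9 /l/ → [+nasal]; bound reached.
Targets with no active source: positions 7 17 stay [-nasal].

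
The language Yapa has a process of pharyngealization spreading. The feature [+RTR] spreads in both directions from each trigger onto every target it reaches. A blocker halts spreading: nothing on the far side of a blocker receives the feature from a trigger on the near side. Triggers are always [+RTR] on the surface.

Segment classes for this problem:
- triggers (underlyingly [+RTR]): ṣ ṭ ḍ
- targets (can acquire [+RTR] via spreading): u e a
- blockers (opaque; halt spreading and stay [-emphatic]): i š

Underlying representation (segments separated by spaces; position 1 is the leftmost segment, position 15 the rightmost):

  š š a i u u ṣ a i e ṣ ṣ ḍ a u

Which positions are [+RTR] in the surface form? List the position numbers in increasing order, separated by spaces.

From /ṣ/ at 7 rightward: 8 /a/ → [+RTR]; 9 /i/ blocks.
From /ṣ/ at 7 leftward: 6 /u/ → [+RTR]; 5 /u/ → [+RTR]; 4 /i/ blocks.
From /ṣ/ at 11 rightward: 12 /ṣ/ is itself a trigger — this domain ends here.
From /ṣ/ at 11 leftward: 10 /e/ → [+RTR]; 9 /i/ blocks.
From /ṣ/ at 12 rightward: 13 /ḍ/ is itself a trigger — this domain ends here.
From /ṣ/ at 12 leftward: 11 /ṣ/ is itself a trigger — this domain ends here.
From /ḍ/ at 13 rightward: 14 /a/ → [+RTR]; 15 /u/ → [+RTR]; word edge.
From /ḍ/ at 13 leftward: 12 /ṣ/ is itself a trigger — this domain ends here.
Target with no active source: position 3 stays [-emphatic].

5 6 7 8 10 11 12 13 14 15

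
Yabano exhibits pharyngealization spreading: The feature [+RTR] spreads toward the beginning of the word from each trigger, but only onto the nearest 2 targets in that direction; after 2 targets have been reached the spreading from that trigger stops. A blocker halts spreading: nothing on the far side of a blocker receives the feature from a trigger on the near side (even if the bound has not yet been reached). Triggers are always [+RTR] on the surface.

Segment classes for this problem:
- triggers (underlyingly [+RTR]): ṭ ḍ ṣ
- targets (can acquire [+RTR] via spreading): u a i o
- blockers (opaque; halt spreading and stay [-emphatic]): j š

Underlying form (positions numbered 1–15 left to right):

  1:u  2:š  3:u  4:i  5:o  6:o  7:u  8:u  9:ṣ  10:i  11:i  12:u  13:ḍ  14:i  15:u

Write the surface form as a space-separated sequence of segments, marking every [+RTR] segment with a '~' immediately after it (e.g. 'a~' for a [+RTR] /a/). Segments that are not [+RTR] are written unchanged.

From /ṣ/ at 9 leftward: 8 /u/ → [+RTR]; 7 /u/ → [+RTR]; bound reached.
From /ḍ/ at 13 leftward: 12 /u/ → [+RTR]; 11 /i/ → [+RTR]; bound reached.
Targets with no active source: positions 1 3 4 5 6 10 14 15 stay [-emphatic].
[+RTR] positions on the surface: 7 8 9 11 12 13.

u š u i o o u~ u~ ṣ~ i i~ u~ ḍ~ i u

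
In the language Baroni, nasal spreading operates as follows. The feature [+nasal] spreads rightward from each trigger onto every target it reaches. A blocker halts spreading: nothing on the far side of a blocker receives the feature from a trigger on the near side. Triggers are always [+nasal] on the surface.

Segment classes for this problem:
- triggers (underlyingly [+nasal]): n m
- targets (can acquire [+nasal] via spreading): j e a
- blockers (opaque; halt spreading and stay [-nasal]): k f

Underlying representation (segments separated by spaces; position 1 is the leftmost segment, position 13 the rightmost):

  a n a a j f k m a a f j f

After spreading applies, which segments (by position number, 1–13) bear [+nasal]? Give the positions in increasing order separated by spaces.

2 3 4 5 8 9 10

From /n/ at 2 rightward: 3 /a/ → [+nasal]; 4 /a/ → [+nasal]; 5 /j/ → [+nasal]; 6 /f/ blocks.
From /m/ at 8 rightward: 9 /a/ → [+nasal]; 10 /a/ → [+nasal]; 11 /f/ blocks.
Targets with no active source: positions 1 12 stay [-nasal].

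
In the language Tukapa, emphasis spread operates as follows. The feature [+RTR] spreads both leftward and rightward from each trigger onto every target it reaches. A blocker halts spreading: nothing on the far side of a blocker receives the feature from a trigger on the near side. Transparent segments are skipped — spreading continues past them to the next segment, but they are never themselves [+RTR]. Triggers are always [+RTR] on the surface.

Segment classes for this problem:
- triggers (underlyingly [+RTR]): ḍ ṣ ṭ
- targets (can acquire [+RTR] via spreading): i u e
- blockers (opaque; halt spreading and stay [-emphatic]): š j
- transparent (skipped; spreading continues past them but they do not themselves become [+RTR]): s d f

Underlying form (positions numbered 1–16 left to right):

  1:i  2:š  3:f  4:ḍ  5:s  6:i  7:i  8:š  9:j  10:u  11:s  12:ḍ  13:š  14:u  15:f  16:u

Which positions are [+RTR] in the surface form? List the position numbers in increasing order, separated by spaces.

4 6 7 10 12

From /ḍ/ at 4 rightward: 5 /s/ transparent; 6 /i/ → [+RTR]; 7 /i/ → [+RTR]; 8 /š/ blocks.
From /ḍ/ at 4 leftward: 3 /f/ transparent; 2 /š/ blocks.
From /ḍ/ at 12 rightward: 13 /š/ blocks.
From /ḍ/ at 12 leftward: 11 /s/ transparent; 10 /u/ → [+RTR]; 9 /j/ blocks.
Targets with no active source: positions 1 14 16 stay [-emphatic].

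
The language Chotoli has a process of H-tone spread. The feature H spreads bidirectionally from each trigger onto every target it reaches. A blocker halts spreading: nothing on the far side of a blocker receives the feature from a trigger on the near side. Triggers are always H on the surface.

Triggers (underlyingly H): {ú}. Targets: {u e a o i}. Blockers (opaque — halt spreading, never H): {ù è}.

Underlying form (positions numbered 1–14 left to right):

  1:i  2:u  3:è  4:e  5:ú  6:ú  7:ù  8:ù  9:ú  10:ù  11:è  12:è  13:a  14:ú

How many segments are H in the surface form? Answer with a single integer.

From /ú/ at 5 rightward: 6 /ú/ is itself a trigger — this domain ends here.
From /ú/ at 5 leftward: 4 /e/ → H; 3 /è/ blocks.
From /ú/ at 6 rightward: 7 /ù/ blocks.
From /ú/ at 6 leftward: 5 /ú/ is itself a trigger — this domain ends here.
From /ú/ at 9 rightward: 10 /ù/ blocks.
From /ú/ at 9 leftward: 8 /ù/ blocks.
From /ú/ at 14 rightward: word edge.
From /ú/ at 14 leftward: 13 /a/ → H; 12 /è/ blocks.
Targets with no active source: positions 1 2 stay [-high tone].
H positions on the surface: 4 5 6 9 13 14.

6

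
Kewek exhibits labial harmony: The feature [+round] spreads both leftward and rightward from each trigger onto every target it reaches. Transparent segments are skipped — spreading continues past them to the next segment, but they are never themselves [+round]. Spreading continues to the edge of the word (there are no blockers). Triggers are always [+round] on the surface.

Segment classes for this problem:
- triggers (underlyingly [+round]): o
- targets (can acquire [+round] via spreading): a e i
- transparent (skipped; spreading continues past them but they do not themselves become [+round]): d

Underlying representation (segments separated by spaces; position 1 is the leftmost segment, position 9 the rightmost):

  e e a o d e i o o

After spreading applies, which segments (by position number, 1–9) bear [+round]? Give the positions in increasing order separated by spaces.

From /o/ at 4 rightward: 5 /d/ transparent; 6 /e/ → [+round]; 7 /i/ → [+round]; 8 /o/ is itself a trigger — this domain ends here.
From /o/ at 4 leftward: 3 /a/ → [+round]; 2 /e/ → [+round]; 1 /e/ → [+round]; word edge.
From /o/ at 8 rightward: 9 /o/ is itself a trigger — this domain ends here.
From /o/ at 8 leftward: 7 /i/ → [+round]; 6 /e/ → [+round]; 5 /d/ transparent; 4 /o/ is itself a trigger — this domain ends here.
From /o/ at 9 rightward: word edge.
From /o/ at 9 leftward: 8 /o/ is itself a trigger — this domain ends here.

1 2 3 4 6 7 8 9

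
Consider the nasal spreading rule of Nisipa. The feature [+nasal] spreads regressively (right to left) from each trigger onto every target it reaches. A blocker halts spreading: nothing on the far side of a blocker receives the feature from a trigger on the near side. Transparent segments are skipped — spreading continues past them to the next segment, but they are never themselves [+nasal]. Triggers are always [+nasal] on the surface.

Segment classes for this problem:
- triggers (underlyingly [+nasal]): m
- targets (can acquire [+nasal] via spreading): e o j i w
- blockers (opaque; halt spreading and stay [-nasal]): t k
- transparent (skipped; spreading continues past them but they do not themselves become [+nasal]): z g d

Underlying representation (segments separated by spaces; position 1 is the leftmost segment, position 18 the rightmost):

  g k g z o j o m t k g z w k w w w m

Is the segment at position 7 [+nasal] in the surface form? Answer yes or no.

From /m/ at 8 leftward: 7 /o/ → [+nasal]; 6 /j/ → [+nasal]; 5 /o/ → [+nasal]; 4 /z/ transparent; 3 /g/ transparent; 2 /k/ blocks.
From /m/ at 18 leftward: 17 /w/ → [+nasal]; 16 /w/ → [+nasal]; 15 /w/ → [+nasal]; 14 /k/ blocks.
Target with no active source: position 13 stays [-nasal].
[+nasal] positions on the surface: 5 6 7 8 15 16 17 18.

yes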